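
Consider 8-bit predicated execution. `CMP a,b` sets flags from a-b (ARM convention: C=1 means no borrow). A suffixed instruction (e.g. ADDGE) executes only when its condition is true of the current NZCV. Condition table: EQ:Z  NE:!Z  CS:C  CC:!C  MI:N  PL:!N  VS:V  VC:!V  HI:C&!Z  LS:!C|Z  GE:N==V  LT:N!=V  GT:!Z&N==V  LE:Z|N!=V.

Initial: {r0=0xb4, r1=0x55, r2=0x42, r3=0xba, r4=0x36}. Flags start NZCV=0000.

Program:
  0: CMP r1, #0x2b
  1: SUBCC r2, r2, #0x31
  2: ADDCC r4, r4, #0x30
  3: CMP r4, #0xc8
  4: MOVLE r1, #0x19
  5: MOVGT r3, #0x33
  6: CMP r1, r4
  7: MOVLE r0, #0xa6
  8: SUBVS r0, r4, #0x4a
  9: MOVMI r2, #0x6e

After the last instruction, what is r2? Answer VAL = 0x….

0: ✓ CMP  NZCV=0010
1: · SUBCC
2: · ADDCC
3: ✓ CMP  NZCV=0000
4: · MOVLE
5: ✓ MOVGT  r3←0x33
6: ✓ CMP  NZCV=0010
7: · MOVLE
8: · SUBVS
9: · MOVMI

VAL = 0x42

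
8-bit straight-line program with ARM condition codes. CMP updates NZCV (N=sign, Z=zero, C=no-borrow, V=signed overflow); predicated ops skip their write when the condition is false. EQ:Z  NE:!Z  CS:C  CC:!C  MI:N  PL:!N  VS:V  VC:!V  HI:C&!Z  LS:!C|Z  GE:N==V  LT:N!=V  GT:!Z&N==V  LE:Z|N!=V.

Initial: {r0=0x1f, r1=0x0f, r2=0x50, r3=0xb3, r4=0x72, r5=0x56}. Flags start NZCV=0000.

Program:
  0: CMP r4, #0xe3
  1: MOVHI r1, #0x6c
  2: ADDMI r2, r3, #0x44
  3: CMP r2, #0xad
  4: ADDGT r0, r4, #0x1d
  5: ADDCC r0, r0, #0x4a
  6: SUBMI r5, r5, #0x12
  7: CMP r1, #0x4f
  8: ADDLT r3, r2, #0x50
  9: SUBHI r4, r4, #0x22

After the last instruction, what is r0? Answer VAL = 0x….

0: ✓ CMP  NZCV=1001
1: · MOVHI
2: ✓ ADDMI  r2←0xf7
3: ✓ CMP  NZCV=0010
4: ✓ ADDGT  r0←0x8f
5: · ADDCC
6: · SUBMI
7: ✓ CMP  NZCV=1000
8: ✓ ADDLT  r3←0x47
9: · SUBHI

VAL = 0x8f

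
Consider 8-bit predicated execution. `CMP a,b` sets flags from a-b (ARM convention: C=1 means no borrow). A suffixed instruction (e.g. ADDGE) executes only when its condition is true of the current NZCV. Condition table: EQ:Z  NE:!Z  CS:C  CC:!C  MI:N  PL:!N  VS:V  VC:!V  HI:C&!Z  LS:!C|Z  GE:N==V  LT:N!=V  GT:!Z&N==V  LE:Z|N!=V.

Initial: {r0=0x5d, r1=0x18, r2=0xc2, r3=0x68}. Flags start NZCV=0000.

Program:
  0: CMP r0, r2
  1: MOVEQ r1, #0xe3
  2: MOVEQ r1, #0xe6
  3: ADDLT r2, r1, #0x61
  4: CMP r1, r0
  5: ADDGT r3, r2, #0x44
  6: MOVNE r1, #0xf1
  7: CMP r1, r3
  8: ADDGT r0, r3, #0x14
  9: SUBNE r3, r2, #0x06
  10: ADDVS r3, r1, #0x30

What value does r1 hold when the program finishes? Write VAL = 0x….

VAL = 0xf1

0: ✓ CMP  NZCV=1001
1: · MOVEQ
2: · MOVEQ
3: · ADDLT
4: ✓ CMP  NZCV=1000
5: · ADDGT
6: ✓ MOVNE  r1←0xf1
7: ✓ CMP  NZCV=1010
8: · ADDGT
9: ✓ SUBNE  r3←0xbc
10: · ADDVS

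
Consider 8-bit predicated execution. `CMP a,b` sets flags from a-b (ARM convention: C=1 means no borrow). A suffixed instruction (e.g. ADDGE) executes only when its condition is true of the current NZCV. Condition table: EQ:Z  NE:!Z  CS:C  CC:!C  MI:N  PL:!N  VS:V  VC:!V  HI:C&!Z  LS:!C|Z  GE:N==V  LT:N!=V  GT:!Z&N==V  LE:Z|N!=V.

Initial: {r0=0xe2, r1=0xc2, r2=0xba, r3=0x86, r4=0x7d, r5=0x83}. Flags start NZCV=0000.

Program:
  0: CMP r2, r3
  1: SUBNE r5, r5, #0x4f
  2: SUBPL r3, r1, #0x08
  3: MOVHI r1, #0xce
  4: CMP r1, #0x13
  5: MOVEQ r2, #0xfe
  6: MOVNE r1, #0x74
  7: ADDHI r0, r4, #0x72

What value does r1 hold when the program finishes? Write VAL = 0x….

0: ✓ CMP  NZCV=0010
1: ✓ SUBNE  r5←0x34
2: ✓ SUBPL  r3←0xba
3: ✓ MOVHI  r1←0xce
4: ✓ CMP  NZCV=1010
5: · MOVEQ
6: ✓ MOVNE  r1←0x74
7: ✓ ADDHI  r0←0xef

VAL = 0x74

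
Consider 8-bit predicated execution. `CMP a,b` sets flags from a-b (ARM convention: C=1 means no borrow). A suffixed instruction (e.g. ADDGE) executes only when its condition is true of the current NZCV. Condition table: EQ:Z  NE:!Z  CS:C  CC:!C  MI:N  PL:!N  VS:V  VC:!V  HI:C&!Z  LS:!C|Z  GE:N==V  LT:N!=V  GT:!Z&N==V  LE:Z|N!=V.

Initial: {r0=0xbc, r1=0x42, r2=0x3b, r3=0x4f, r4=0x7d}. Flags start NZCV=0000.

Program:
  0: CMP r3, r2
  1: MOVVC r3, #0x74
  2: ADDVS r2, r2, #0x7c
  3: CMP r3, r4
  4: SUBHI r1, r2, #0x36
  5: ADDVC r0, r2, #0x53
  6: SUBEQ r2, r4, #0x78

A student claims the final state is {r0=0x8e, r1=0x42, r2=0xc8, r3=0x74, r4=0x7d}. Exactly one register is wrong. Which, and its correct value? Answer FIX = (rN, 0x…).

[0] flags=0010 → (cmp)
[1] flags=0010 VC?T → r3=0x74
[2] flags=0010 VS?F → skip
[3] flags=1000 → (cmp)
[4] flags=1000 HI?F → skip
[5] flags=1000 VC?T → r0=0x8e
[6] flags=1000 EQ?F → skip

FIX = (r2, 0x3b)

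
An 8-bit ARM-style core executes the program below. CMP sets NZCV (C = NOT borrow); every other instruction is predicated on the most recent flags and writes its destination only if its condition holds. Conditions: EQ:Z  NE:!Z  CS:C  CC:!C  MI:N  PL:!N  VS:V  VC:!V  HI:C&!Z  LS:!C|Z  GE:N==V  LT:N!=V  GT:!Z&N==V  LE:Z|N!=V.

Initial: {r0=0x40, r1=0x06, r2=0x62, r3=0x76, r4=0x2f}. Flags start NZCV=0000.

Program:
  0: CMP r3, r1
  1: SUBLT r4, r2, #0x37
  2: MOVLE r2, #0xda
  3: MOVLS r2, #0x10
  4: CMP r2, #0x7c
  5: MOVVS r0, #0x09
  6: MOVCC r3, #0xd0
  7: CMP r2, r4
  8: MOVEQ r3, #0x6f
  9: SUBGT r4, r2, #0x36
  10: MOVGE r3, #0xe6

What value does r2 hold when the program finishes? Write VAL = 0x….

0: ✓ CMP  NZCV=0010
1: · SUBLT
2: · MOVLE
3: · MOVLS
4: ✓ CMP  NZCV=1000
5: · MOVVS
6: ✓ MOVCC  r3←0xd0
7: ✓ CMP  NZCV=0010
8: · MOVEQ
9: ✓ SUBGT  r4←0x2c
10: ✓ MOVGE  r3←0xe6

VAL = 0x62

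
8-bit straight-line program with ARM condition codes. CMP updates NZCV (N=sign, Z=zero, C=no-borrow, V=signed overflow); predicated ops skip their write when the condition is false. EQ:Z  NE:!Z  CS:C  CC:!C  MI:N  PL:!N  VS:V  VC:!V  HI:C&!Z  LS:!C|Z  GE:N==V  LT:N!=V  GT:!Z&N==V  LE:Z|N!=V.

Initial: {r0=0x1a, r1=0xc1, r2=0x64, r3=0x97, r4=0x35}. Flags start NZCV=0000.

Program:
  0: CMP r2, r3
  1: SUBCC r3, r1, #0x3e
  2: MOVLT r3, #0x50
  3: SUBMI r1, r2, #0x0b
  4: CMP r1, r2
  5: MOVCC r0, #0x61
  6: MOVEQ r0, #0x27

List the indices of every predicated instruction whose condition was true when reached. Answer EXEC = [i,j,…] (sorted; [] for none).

EXEC = [1,3,5]

[0] flags=1001 → (cmp)
[1] flags=1001 CC?T → r3=0x83
[2] flags=1001 LT?F → skip
[3] flags=1001 MI?T → r1=0x59
[4] flags=1000 → (cmp)
[5] flags=1000 CC?T → r0=0x61
[6] flags=1000 EQ?F → skip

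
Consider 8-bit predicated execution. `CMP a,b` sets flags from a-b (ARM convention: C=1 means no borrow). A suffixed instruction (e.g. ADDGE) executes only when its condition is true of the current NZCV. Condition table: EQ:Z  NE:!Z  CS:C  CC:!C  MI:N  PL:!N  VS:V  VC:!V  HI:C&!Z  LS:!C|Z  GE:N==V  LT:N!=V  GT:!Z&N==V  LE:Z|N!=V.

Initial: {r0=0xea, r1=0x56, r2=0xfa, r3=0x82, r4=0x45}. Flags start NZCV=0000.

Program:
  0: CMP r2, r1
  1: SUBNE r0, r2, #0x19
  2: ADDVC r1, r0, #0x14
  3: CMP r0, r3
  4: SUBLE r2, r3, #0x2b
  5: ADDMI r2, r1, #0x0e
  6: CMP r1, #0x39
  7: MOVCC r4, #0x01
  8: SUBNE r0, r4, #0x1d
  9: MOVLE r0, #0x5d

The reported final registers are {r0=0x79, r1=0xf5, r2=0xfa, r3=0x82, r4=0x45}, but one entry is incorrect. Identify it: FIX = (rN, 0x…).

FIX = (r0, 0x5d)

0: ✓ CMP  NZCV=1010
1: ✓ SUBNE  r0←0xe1
2: ✓ ADDVC  r1←0xf5
3: ✓ CMP  NZCV=0010
4: · SUBLE
5: · ADDMI
6: ✓ CMP  NZCV=1010
7: · MOVCC
8: ✓ SUBNE  r0←0x28
9: ✓ MOVLE  r0←0x5d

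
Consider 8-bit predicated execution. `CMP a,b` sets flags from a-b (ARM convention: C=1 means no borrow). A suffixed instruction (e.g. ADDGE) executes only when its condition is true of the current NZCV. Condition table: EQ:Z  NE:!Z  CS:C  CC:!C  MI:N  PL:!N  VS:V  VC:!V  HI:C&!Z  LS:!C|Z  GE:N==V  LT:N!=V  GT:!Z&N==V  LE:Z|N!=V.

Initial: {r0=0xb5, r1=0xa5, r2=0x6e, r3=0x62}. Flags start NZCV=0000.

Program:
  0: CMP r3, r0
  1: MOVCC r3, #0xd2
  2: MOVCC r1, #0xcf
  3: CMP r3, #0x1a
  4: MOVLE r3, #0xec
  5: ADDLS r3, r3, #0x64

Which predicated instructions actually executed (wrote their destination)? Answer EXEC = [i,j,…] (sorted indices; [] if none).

[0] flags=1001 → (cmp)
[1] flags=1001 CC?T → r3=0xd2
[2] flags=1001 CC?T → r1=0xcf
[3] flags=1010 → (cmp)
[4] flags=1010 LE?T → r3=0xec
[5] flags=1010 LS?F → skip

EXEC = [1,2,4]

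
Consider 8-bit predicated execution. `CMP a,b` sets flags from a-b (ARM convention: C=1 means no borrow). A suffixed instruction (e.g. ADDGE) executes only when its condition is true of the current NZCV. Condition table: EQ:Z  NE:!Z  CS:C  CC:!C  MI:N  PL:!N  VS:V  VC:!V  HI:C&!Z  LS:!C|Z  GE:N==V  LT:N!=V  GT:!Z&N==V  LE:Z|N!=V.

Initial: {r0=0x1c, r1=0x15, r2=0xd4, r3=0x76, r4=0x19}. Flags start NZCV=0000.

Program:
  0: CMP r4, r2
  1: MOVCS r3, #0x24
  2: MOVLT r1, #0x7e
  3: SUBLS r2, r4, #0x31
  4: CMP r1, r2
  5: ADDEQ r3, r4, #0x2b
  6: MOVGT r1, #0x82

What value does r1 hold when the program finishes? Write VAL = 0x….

VAL = 0x82

[0] flags=0000 → (cmp)
[1] flags=0000 CS?F → skip
[2] flags=0000 LT?F → skip
[3] flags=0000 LS?T → r2=0xe8
[4] flags=0000 → (cmp)
[5] flags=0000 EQ?F → skip
[6] flags=0000 GT?T → r1=0x82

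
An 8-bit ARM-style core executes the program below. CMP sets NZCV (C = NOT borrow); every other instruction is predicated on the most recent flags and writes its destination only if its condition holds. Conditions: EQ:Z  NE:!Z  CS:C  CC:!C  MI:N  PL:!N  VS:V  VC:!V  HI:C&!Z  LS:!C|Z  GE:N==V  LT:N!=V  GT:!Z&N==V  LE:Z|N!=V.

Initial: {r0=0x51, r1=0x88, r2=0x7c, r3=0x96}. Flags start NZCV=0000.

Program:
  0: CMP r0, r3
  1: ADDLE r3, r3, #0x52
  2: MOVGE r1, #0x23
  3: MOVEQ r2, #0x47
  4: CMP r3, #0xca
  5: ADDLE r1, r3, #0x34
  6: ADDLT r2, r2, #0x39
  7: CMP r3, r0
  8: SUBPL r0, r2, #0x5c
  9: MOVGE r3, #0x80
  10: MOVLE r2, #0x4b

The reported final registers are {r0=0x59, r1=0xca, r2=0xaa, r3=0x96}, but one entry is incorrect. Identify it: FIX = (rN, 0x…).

FIX = (r2, 0x4b)

0: ✓ CMP  NZCV=1001
1: · ADDLE
2: ✓ MOVGE  r1←0x23
3: · MOVEQ
4: ✓ CMP  NZCV=1000
5: ✓ ADDLE  r1←0xca
6: ✓ ADDLT  r2←0xb5
7: ✓ CMP  NZCV=0011
8: ✓ SUBPL  r0←0x59
9: · MOVGE
10: ✓ MOVLE  r2←0x4b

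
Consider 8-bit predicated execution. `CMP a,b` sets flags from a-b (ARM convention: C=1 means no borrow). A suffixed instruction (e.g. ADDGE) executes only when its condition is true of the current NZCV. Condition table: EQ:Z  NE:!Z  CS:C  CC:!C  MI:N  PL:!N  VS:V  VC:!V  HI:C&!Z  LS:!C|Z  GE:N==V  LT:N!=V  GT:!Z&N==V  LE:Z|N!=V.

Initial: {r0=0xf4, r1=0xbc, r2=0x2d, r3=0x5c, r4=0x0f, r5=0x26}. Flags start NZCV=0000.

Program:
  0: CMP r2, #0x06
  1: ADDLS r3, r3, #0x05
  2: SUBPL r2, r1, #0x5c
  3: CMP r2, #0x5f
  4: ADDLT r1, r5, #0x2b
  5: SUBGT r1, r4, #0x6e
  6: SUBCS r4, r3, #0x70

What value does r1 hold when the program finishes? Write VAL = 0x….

[0] flags=0010 → (cmp)
[1] flags=0010 LS?F → skip
[2] flags=0010 PL?T → r2=0x60
[3] flags=0010 → (cmp)
[4] flags=0010 LT?F → skip
[5] flags=0010 GT?T → r1=0xa1
[6] flags=0010 CS?T → r4=0xec

VAL = 0xa1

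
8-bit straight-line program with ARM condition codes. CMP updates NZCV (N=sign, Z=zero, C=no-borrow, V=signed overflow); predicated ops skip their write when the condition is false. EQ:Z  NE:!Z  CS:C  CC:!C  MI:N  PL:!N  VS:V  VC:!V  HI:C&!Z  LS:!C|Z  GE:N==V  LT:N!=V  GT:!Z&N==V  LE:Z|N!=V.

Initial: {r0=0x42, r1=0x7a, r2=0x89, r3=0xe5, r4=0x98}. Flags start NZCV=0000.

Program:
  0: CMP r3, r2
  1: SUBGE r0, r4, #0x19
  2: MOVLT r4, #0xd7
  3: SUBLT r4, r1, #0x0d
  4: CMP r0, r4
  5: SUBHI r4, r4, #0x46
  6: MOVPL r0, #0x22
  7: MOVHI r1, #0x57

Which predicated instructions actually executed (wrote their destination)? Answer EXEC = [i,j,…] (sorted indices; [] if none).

[0] flags=0010 → (cmp)
[1] flags=0010 GE?T → r0=0x7f
[2] flags=0010 LT?F → skip
[3] flags=0010 LT?F → skip
[4] flags=1001 → (cmp)
[5] flags=1001 HI?F → skip
[6] flags=1001 PL?F → skip
[7] flags=1001 HI?F → skip

EXEC = [1]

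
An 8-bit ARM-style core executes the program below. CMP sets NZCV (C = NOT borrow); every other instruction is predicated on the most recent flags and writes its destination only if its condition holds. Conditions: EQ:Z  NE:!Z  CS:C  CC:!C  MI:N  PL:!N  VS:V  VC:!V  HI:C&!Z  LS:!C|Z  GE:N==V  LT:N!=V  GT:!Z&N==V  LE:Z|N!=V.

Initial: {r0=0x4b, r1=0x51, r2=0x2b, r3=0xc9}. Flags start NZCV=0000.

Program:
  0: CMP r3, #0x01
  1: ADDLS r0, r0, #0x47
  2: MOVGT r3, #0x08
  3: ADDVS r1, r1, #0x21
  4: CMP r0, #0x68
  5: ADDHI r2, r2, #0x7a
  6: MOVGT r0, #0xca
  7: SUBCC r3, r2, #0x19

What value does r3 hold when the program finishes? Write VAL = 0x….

[0] flags=1010 → (cmp)
[1] flags=1010 LS?F → skip
[2] flags=1010 GT?F → skip
[3] flags=1010 VS?F → skip
[4] flags=1000 → (cmp)
[5] flags=1000 HI?F → skip
[6] flags=1000 GT?F → skip
[7] flags=1000 CC?T → r3=0x12

VAL = 0x12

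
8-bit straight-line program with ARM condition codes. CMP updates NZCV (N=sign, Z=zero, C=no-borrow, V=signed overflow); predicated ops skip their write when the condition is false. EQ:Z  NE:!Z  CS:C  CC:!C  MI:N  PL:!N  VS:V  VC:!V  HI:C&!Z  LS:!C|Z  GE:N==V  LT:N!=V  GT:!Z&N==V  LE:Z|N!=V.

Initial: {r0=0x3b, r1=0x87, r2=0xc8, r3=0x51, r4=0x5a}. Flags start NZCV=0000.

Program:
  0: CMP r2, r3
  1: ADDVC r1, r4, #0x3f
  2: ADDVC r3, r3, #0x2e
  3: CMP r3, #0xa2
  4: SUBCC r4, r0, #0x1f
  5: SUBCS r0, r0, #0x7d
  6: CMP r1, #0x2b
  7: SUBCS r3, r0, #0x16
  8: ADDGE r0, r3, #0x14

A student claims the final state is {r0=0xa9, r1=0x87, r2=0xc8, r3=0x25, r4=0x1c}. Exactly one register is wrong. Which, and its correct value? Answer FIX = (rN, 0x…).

FIX = (r0, 0x3b)

0: ✓ CMP  NZCV=0011
1: · ADDVC
2: · ADDVC
3: ✓ CMP  NZCV=1001
4: ✓ SUBCC  r4←0x1c
5: · SUBCS
6: ✓ CMP  NZCV=0011
7: ✓ SUBCS  r3←0x25
8: · ADDGE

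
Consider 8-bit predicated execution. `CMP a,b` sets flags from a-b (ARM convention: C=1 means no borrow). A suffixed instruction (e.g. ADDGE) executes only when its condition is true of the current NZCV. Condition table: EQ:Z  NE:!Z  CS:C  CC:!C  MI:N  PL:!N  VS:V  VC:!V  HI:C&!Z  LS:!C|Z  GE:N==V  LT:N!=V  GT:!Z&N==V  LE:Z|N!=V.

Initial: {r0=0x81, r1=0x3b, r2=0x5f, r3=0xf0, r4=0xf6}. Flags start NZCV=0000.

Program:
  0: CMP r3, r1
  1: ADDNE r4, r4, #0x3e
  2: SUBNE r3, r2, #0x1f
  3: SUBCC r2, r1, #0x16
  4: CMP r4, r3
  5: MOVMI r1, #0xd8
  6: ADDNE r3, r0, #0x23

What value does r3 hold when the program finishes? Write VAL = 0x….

VAL = 0xa4

0: ✓ CMP  NZCV=1010
1: ✓ ADDNE  r4←0x34
2: ✓ SUBNE  r3←0x40
3: · SUBCC
4: ✓ CMP  NZCV=1000
5: ✓ MOVMI  r1←0xd8
6: ✓ ADDNE  r3←0xa4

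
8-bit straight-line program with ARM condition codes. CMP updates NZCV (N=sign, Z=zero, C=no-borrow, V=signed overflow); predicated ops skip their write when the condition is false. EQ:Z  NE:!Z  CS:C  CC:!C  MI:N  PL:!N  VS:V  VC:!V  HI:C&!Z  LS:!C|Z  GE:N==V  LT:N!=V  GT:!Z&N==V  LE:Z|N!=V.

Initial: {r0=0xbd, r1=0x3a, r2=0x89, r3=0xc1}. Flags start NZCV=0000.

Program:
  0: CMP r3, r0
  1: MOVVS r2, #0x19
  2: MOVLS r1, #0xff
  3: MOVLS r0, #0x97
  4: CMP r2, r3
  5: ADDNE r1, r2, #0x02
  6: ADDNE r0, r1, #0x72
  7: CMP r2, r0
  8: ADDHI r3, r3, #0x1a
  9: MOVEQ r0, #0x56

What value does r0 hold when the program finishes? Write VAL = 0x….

VAL = 0xfd

0: ✓ CMP  NZCV=0010
1: · MOVVS
2: · MOVLS
3: · MOVLS
4: ✓ CMP  NZCV=1000
5: ✓ ADDNE  r1←0x8b
6: ✓ ADDNE  r0←0xfd
7: ✓ CMP  NZCV=1000
8: · ADDHI
9: · MOVEQ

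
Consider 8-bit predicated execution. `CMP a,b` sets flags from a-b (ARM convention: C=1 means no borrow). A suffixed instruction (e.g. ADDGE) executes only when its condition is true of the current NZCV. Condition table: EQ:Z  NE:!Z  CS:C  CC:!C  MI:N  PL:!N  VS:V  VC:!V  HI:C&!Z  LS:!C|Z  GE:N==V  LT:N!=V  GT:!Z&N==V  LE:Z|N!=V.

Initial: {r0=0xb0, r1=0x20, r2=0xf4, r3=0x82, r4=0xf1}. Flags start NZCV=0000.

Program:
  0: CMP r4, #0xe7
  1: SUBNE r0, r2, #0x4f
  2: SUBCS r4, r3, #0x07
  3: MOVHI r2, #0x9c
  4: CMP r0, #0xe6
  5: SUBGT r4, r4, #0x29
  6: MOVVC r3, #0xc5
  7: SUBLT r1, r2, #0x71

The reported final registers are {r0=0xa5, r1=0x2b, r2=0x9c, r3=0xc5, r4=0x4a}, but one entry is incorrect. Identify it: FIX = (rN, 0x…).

0: ✓ CMP  NZCV=0010
1: ✓ SUBNE  r0←0xa5
2: ✓ SUBCS  r4←0x7b
3: ✓ MOVHI  r2←0x9c
4: ✓ CMP  NZCV=1000
5: · SUBGT
6: ✓ MOVVC  r3←0xc5
7: ✓ SUBLT  r1←0x2b

FIX = (r4, 0x7b)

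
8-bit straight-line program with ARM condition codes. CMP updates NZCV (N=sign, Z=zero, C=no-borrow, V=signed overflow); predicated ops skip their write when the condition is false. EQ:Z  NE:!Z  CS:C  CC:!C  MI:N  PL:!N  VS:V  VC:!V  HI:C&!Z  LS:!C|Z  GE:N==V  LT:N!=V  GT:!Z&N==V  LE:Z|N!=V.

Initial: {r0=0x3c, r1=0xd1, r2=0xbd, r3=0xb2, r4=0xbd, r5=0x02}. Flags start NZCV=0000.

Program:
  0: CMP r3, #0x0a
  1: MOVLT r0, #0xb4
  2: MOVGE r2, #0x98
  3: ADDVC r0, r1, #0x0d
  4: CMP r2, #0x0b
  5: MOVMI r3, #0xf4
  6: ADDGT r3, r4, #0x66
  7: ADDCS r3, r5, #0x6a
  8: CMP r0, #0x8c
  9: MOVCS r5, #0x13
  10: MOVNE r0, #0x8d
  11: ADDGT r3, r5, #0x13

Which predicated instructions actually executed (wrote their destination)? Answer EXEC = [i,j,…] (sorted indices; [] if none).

EXEC = [1,3,5,7,9,10,11]

0: ✓ CMP  NZCV=1010
1: ✓ MOVLT  r0←0xb4
2: · MOVGE
3: ✓ ADDVC  r0←0xde
4: ✓ CMP  NZCV=1010
5: ✓ MOVMI  r3←0xf4
6: · ADDGT
7: ✓ ADDCS  r3←0x6c
8: ✓ CMP  NZCV=0010
9: ✓ MOVCS  r5←0x13
10: ✓ MOVNE  r0←0x8d
11: ✓ ADDGT  r3←0x26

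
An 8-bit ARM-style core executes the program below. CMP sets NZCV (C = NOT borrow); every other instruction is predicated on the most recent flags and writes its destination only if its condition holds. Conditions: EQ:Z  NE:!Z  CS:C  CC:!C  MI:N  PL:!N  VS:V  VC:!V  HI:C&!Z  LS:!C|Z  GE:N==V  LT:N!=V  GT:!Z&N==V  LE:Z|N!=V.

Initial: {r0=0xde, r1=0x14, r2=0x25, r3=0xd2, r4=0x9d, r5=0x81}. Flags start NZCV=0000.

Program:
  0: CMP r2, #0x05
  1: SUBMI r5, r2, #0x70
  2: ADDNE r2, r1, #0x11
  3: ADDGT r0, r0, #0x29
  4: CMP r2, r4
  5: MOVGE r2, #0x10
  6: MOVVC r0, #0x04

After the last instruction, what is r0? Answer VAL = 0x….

[0] flags=0010 → (cmp)
[1] flags=0010 MI?F → skip
[2] flags=0010 NE?T → r2=0x25
[3] flags=0010 GT?T → r0=0x07
[4] flags=1001 → (cmp)
[5] flags=1001 GE?T → r2=0x10
[6] flags=1001 VC?F → skip

VAL = 0x07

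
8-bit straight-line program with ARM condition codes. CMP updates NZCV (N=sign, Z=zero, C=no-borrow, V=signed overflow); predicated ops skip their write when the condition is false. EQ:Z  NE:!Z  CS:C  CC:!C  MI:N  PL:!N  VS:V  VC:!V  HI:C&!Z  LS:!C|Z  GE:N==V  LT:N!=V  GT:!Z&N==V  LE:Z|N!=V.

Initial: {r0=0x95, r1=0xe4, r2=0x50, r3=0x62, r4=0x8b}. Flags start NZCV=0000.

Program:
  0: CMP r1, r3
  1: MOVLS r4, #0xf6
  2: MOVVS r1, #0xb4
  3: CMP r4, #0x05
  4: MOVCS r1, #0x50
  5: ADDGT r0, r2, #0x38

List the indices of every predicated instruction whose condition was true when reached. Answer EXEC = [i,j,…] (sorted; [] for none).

EXEC = [4]

0: ✓ CMP  NZCV=1010
1: · MOVLS
2: · MOVVS
3: ✓ CMP  NZCV=1010
4: ✓ MOVCS  r1←0x50
5: · ADDGT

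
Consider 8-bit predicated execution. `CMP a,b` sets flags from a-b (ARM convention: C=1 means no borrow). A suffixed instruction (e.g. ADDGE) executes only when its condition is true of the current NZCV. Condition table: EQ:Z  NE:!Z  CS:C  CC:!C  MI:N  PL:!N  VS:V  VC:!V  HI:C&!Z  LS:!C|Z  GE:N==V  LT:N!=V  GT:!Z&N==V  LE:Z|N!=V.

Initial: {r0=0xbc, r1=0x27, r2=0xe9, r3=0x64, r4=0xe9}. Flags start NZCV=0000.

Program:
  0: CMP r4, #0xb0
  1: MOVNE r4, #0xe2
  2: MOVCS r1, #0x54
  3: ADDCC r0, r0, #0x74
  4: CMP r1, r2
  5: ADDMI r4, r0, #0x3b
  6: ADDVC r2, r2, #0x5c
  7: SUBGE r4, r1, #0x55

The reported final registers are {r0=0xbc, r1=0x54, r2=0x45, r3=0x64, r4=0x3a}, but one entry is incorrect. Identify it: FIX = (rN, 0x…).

FIX = (r4, 0xff)

0: ✓ CMP  NZCV=0010
1: ✓ MOVNE  r4←0xe2
2: ✓ MOVCS  r1←0x54
3: · ADDCC
4: ✓ CMP  NZCV=0000
5: · ADDMI
6: ✓ ADDVC  r2←0x45
7: ✓ SUBGE  r4←0xff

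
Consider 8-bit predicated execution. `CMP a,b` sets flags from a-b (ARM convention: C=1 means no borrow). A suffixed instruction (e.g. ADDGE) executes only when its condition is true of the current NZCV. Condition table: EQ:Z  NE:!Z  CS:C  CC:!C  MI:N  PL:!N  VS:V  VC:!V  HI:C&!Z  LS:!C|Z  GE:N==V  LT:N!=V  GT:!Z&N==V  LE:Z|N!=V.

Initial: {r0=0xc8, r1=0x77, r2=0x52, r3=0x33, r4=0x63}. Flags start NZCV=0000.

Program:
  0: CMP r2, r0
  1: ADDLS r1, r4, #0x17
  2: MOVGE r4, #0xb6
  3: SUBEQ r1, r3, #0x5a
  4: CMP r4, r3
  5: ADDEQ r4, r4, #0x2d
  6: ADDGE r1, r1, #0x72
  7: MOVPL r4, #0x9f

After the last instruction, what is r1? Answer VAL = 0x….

VAL = 0x7a

[0] flags=1001 → (cmp)
[1] flags=1001 LS?T → r1=0x7a
[2] flags=1001 GE?T → r4=0xb6
[3] flags=1001 EQ?F → skip
[4] flags=1010 → (cmp)
[5] flags=1010 EQ?F → skip
[6] flags=1010 GE?F → skip
[7] flags=1010 PL?F → skip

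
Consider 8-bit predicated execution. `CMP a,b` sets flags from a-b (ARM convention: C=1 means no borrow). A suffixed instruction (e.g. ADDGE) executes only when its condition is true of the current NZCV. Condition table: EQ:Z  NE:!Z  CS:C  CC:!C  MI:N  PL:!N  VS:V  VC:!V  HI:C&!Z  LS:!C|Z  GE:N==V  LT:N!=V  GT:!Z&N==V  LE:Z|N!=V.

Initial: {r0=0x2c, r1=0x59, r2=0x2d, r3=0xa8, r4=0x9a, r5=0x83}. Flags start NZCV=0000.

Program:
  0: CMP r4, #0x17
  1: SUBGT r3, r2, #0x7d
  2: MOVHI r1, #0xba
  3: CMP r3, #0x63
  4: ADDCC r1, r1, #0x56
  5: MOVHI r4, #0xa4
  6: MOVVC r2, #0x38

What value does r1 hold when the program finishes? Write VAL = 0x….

VAL = 0xba

[0] flags=1010 → (cmp)
[1] flags=1010 GT?F → skip
[2] flags=1010 HI?T → r1=0xba
[3] flags=0011 → (cmp)
[4] flags=0011 CC?F → skip
[5] flags=0011 HI?T → r4=0xa4
[6] flags=0011 VC?F → skip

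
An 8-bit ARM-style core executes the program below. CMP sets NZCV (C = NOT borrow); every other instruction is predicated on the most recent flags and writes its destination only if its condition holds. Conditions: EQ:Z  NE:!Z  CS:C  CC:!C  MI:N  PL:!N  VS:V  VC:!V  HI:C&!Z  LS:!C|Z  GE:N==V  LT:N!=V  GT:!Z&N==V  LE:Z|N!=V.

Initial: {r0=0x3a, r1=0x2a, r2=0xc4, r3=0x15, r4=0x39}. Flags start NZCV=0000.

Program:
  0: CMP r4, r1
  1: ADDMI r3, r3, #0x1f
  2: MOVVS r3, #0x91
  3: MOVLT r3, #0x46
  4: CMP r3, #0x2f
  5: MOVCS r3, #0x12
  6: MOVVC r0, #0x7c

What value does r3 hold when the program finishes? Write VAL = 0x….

[0] flags=0010 → (cmp)
[1] flags=0010 MI?F → skip
[2] flags=0010 VS?F → skip
[3] flags=0010 LT?F → skip
[4] flags=1000 → (cmp)
[5] flags=1000 CS?F → skip
[6] flags=1000 VC?T → r0=0x7c

VAL = 0x15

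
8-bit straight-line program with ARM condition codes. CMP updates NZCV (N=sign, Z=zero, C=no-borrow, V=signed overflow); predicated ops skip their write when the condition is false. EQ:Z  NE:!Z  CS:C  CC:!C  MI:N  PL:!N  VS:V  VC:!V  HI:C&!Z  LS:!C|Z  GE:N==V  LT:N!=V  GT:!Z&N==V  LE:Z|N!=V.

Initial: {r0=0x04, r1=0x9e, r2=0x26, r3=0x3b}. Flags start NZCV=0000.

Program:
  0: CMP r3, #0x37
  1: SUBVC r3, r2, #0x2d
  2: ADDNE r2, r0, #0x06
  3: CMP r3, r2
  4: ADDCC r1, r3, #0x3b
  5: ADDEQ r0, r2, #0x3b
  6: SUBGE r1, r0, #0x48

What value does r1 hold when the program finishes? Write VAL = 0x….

VAL = 0x9e

0: ✓ CMP  NZCV=0010
1: ✓ SUBVC  r3←0xf9
2: ✓ ADDNE  r2←0x0a
3: ✓ CMP  NZCV=1010
4: · ADDCC
5: · ADDEQ
6: · SUBGE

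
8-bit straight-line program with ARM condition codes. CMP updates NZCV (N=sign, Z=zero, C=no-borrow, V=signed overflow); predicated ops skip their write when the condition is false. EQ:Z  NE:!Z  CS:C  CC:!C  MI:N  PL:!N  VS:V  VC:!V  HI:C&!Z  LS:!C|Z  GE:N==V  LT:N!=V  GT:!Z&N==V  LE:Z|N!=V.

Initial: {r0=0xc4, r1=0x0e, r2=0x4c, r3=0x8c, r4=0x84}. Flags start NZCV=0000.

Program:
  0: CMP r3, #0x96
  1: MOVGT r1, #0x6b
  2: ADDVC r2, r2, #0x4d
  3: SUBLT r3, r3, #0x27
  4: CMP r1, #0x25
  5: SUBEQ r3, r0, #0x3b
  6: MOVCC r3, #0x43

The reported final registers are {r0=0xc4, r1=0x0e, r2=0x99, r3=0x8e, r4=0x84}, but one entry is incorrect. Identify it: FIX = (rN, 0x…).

FIX = (r3, 0x43)

[0] flags=1000 → (cmp)
[1] flags=1000 GT?F → skip
[2] flags=1000 VC?T → r2=0x99
[3] flags=1000 LT?T → r3=0x65
[4] flags=1000 → (cmp)
[5] flags=1000 EQ?F → skip
[6] flags=1000 CC?T → r3=0x43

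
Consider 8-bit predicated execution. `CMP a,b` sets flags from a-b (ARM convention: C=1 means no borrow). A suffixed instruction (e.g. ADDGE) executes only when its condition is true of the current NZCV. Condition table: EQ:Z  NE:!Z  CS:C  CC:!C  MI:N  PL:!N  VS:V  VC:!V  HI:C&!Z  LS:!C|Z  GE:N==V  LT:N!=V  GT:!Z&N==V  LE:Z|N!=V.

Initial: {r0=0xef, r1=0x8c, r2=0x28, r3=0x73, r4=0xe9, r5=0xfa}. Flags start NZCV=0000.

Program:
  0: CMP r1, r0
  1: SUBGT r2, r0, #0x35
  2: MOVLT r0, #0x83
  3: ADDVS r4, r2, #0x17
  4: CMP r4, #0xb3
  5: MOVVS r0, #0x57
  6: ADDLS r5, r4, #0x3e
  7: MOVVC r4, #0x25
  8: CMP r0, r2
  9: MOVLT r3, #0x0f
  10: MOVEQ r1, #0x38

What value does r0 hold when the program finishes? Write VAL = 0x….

[0] flags=1000 → (cmp)
[1] flags=1000 GT?F → skip
[2] flags=1000 LT?T → r0=0x83
[3] flags=1000 VS?F → skip
[4] flags=0010 → (cmp)
[5] flags=0010 VS?F → skip
[6] flags=0010 LS?F → skip
[7] flags=0010 VC?T → r4=0x25
[8] flags=0011 → (cmp)
[9] flags=0011 LT?T → r3=0x0f
[10] flags=0011 EQ?F → skip

VAL = 0x83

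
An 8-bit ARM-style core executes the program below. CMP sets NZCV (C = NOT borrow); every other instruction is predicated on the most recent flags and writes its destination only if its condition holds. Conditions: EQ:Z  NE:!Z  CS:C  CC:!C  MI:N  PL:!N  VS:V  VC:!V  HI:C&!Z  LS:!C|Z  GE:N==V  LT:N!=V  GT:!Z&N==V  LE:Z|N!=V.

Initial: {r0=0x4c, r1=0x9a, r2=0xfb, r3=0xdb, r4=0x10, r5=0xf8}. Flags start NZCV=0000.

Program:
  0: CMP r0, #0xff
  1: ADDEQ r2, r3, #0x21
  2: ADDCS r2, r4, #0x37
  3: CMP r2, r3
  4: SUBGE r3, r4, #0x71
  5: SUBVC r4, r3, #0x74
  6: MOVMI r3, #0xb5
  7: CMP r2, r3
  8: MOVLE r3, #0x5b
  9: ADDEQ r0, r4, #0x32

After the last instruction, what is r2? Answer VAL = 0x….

VAL = 0xfb

[0] flags=0000 → (cmp)
[1] flags=0000 EQ?F → skip
[2] flags=0000 CS?F → skip
[3] flags=0010 → (cmp)
[4] flags=0010 GE?T → r3=0x9f
[5] flags=0010 VC?T → r4=0x2b
[6] flags=0010 MI?F → skip
[7] flags=0010 → (cmp)
[8] flags=0010 LE?F → skip
[9] flags=0010 EQ?F → skip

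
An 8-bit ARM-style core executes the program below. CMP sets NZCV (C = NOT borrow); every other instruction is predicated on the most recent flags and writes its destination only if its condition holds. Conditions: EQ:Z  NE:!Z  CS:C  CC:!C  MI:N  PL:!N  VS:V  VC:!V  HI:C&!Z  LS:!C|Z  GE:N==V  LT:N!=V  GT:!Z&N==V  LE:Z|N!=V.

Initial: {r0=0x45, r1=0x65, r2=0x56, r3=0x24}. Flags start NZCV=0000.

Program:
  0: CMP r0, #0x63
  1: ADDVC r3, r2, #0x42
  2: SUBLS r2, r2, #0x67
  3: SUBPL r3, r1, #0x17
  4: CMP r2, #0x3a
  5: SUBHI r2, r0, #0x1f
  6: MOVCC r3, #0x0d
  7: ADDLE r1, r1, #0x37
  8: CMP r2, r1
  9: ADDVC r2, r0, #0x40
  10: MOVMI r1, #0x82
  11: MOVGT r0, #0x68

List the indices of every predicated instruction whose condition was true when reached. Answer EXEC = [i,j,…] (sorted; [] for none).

0: ✓ CMP  NZCV=1000
1: ✓ ADDVC  r3←0x98
2: ✓ SUBLS  r2←0xef
3: · SUBPL
4: ✓ CMP  NZCV=1010
5: ✓ SUBHI  r2←0x26
6: · MOVCC
7: ✓ ADDLE  r1←0x9c
8: ✓ CMP  NZCV=1001
9: · ADDVC
10: ✓ MOVMI  r1←0x82
11: ✓ MOVGT  r0←0x68

EXEC = [1,2,5,7,10,11]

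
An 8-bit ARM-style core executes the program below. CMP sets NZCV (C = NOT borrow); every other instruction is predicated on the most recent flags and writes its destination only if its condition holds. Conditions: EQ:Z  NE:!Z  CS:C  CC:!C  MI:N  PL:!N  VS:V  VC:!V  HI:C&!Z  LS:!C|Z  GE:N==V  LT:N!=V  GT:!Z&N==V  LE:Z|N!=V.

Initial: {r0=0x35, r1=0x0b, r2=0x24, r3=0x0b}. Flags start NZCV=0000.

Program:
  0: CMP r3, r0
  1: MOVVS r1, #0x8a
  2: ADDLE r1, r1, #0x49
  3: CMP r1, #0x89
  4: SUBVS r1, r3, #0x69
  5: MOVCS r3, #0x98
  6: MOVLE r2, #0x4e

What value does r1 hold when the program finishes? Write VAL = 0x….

0: ✓ CMP  NZCV=1000
1: · MOVVS
2: ✓ ADDLE  r1←0x54
3: ✓ CMP  NZCV=1001
4: ✓ SUBVS  r1←0xa2
5: · MOVCS
6: · MOVLE

VAL = 0xa2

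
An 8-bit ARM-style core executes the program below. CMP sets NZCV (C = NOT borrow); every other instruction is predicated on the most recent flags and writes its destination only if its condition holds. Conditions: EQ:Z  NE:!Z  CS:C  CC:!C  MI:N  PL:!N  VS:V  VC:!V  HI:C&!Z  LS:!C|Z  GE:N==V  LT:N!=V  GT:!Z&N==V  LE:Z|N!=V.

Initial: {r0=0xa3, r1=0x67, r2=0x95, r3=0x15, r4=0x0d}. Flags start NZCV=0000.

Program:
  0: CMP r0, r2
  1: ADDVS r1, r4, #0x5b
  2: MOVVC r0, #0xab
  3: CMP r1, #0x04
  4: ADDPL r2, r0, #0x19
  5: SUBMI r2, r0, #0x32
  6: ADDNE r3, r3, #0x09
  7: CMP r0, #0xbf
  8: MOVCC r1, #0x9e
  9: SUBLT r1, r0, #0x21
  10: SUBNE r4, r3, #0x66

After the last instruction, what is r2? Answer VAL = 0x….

VAL = 0xc4

0: ✓ CMP  NZCV=0010
1: · ADDVS
2: ✓ MOVVC  r0←0xab
3: ✓ CMP  NZCV=0010
4: ✓ ADDPL  r2←0xc4
5: · SUBMI
6: ✓ ADDNE  r3←0x1e
7: ✓ CMP  NZCV=1000
8: ✓ MOVCC  r1←0x9e
9: ✓ SUBLT  r1←0x8a
10: ✓ SUBNE  r4←0xb8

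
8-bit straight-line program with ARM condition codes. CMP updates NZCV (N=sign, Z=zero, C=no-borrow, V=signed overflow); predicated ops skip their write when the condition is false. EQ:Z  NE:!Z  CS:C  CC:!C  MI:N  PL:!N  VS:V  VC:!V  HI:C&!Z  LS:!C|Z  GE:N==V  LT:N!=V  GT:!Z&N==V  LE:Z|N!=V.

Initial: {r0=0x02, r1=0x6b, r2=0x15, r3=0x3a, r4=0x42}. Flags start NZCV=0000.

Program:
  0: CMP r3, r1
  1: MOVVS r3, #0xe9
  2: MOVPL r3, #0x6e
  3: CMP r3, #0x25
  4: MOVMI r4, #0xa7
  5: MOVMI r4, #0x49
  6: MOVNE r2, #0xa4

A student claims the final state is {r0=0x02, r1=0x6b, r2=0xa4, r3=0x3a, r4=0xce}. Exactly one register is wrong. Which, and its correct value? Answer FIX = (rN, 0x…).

[0] flags=1000 → (cmp)
[1] flags=1000 VS?F → skip
[2] flags=1000 PL?F → skip
[3] flags=0010 → (cmp)
[4] flags=0010 MI?F → skip
[5] flags=0010 MI?F → skip
[6] flags=0010 NE?T → r2=0xa4

FIX = (r4, 0x42)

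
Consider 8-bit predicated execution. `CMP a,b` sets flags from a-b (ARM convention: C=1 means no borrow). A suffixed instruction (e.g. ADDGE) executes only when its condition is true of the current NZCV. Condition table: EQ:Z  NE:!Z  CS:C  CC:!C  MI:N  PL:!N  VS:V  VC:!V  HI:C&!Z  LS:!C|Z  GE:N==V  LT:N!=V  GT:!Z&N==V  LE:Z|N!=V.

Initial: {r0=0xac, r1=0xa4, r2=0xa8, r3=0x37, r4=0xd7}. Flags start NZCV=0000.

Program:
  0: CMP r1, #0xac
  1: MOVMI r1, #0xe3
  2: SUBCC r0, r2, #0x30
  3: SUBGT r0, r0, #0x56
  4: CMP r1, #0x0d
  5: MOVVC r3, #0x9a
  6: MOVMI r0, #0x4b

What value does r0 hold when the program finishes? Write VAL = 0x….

VAL = 0x4b

0: ✓ CMP  NZCV=1000
1: ✓ MOVMI  r1←0xe3
2: ✓ SUBCC  r0←0x78
3: · SUBGT
4: ✓ CMP  NZCV=1010
5: ✓ MOVVC  r3←0x9a
6: ✓ MOVMI  r0←0x4b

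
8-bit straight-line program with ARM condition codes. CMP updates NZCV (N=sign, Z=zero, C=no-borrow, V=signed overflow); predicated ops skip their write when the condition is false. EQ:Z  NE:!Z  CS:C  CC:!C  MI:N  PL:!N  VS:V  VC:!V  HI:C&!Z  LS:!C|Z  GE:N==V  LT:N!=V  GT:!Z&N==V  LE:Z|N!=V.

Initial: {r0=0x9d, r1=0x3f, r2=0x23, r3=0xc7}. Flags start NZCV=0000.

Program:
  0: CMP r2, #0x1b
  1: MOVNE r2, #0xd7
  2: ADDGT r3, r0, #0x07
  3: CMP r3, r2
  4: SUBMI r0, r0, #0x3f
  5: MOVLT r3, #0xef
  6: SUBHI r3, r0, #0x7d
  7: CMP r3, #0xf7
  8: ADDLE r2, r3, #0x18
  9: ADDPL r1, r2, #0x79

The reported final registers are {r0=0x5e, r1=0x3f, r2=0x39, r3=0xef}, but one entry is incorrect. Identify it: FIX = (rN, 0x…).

FIX = (r2, 0x07)

[0] flags=0010 → (cmp)
[1] flags=0010 NE?T → r2=0xd7
[2] flags=0010 GT?T → r3=0xa4
[3] flags=1000 → (cmp)
[4] flags=1000 MI?T → r0=0x5e
[5] flags=1000 LT?T → r3=0xef
[6] flags=1000 HI?F → skip
[7] flags=1000 → (cmp)
[8] flags=1000 LE?T → r2=0x07
[9] flags=1000 PL?F → skip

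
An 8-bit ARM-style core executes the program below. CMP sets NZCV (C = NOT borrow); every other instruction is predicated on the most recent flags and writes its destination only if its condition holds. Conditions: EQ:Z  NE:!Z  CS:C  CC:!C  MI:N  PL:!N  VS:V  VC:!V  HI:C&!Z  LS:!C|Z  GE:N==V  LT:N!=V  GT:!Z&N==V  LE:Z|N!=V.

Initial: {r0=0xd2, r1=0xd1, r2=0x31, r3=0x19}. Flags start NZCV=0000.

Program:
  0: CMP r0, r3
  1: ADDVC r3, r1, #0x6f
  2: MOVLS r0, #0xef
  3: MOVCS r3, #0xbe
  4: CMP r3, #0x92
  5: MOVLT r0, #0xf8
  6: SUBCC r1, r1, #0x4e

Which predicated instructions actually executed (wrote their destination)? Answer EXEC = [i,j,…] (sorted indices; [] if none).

[0] flags=1010 → (cmp)
[1] flags=1010 VC?T → r3=0x40
[2] flags=1010 LS?F → skip
[3] flags=1010 CS?T → r3=0xbe
[4] flags=0010 → (cmp)
[5] flags=0010 LT?F → skip
[6] flags=0010 CC?F → skip

EXEC = [1,3]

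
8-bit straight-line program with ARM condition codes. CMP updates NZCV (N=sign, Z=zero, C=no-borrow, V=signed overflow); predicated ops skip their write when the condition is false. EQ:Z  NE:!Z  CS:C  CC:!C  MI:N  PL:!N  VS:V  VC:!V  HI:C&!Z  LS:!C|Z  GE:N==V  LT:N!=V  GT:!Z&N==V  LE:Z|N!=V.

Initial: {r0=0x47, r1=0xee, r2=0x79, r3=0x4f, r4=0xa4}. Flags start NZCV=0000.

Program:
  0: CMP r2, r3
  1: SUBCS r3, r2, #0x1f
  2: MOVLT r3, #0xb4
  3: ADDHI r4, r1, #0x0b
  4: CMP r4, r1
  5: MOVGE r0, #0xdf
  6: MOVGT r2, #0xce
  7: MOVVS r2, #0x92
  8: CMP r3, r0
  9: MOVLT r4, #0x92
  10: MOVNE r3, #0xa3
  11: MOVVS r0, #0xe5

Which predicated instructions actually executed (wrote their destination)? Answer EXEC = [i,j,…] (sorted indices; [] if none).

0: ✓ CMP  NZCV=0010
1: ✓ SUBCS  r3←0x5a
2: · MOVLT
3: ✓ ADDHI  r4←0xf9
4: ✓ CMP  NZCV=0010
5: ✓ MOVGE  r0←0xdf
6: ✓ MOVGT  r2←0xce
7: · MOVVS
8: ✓ CMP  NZCV=0000
9: · MOVLT
10: ✓ MOVNE  r3←0xa3
11: · MOVVS

EXEC = [1,3,5,6,10]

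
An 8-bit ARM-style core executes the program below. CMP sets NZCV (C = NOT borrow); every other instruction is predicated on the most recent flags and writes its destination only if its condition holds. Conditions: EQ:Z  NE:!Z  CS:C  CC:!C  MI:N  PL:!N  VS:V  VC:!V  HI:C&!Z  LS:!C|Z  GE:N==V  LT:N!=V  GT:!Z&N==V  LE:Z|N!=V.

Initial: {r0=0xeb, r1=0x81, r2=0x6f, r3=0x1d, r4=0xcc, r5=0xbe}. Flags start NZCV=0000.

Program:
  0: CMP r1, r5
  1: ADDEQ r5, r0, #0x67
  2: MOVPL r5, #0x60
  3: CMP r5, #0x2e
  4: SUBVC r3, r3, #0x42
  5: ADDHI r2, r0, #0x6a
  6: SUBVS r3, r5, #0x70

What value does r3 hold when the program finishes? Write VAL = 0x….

VAL = 0xdb

0: ✓ CMP  NZCV=1000
1: · ADDEQ
2: · MOVPL
3: ✓ CMP  NZCV=1010
4: ✓ SUBVC  r3←0xdb
5: ✓ ADDHI  r2←0x55
6: · SUBVS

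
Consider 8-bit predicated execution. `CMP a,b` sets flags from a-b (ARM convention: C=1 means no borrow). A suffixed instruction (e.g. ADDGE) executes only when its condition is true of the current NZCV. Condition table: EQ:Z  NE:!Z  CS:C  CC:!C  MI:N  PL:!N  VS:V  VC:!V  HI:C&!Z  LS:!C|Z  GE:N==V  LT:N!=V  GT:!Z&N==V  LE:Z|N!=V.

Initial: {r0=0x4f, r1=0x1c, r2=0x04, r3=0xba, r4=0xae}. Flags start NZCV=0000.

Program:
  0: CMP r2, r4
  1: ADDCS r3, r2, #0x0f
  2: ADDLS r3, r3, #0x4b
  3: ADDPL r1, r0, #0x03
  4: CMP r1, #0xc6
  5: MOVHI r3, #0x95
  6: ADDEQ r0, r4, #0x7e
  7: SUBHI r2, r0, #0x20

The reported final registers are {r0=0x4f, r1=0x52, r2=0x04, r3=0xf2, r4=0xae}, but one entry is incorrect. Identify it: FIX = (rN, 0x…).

FIX = (r3, 0x05)

0: ✓ CMP  NZCV=0000
1: · ADDCS
2: ✓ ADDLS  r3←0x05
3: ✓ ADDPL  r1←0x52
4: ✓ CMP  NZCV=1001
5: · MOVHI
6: · ADDEQ
7: · SUBHI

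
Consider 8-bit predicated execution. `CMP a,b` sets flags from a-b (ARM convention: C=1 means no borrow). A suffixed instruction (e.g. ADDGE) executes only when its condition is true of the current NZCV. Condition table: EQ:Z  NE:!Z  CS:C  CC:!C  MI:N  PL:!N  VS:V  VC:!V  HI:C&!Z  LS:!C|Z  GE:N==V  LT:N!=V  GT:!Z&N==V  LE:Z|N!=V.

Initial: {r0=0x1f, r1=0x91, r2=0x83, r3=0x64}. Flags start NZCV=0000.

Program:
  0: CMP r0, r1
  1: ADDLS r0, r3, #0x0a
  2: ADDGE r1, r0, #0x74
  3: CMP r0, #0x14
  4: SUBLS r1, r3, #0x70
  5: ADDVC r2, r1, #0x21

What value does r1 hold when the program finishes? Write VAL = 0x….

VAL = 0xe2

[0] flags=1001 → (cmp)
[1] flags=1001 LS?T → r0=0x6e
[2] flags=1001 GE?T → r1=0xe2
[3] flags=0010 → (cmp)
[4] flags=0010 LS?F → skip
[5] flags=0010 VC?T → r2=0x03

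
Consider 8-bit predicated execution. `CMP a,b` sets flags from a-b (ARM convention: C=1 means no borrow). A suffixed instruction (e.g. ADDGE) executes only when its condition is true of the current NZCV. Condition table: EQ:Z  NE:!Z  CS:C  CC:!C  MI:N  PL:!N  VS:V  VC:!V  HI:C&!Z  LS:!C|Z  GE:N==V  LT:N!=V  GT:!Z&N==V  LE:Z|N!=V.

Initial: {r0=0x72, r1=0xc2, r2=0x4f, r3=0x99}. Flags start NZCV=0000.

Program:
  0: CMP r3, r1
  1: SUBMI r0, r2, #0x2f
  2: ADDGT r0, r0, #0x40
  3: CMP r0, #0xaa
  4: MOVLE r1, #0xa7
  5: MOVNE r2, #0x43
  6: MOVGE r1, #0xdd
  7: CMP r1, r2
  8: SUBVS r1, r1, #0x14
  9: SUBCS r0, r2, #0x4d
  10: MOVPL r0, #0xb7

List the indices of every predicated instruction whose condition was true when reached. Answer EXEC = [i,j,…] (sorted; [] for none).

0: ✓ CMP  NZCV=1000
1: ✓ SUBMI  r0←0x20
2: · ADDGT
3: ✓ CMP  NZCV=0000
4: · MOVLE
5: ✓ MOVNE  r2←0x43
6: ✓ MOVGE  r1←0xdd
7: ✓ CMP  NZCV=1010
8: · SUBVS
9: ✓ SUBCS  r0←0xf6
10: · MOVPL

EXEC = [1,5,6,9]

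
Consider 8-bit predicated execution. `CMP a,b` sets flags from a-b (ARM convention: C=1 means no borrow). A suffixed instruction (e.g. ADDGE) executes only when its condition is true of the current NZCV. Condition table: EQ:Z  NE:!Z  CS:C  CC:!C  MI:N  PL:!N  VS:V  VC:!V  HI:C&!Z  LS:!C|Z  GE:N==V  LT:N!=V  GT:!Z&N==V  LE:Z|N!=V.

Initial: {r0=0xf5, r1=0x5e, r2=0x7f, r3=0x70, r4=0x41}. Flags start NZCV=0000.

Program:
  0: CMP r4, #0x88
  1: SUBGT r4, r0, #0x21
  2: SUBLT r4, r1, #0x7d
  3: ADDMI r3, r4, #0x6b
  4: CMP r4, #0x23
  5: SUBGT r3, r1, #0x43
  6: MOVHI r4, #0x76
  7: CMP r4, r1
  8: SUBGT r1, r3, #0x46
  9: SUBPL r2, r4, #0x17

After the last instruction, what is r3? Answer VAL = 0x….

[0] flags=1001 → (cmp)
[1] flags=1001 GT?T → r4=0xd4
[2] flags=1001 LT?F → skip
[3] flags=1001 MI?T → r3=0x3f
[4] flags=1010 → (cmp)
[5] flags=1010 GT?F → skip
[6] flags=1010 HI?T → r4=0x76
[7] flags=0010 → (cmp)
[8] flags=0010 GT?T → r1=0xf9
[9] flags=0010 PL?T → r2=0x5f

VAL = 0x3f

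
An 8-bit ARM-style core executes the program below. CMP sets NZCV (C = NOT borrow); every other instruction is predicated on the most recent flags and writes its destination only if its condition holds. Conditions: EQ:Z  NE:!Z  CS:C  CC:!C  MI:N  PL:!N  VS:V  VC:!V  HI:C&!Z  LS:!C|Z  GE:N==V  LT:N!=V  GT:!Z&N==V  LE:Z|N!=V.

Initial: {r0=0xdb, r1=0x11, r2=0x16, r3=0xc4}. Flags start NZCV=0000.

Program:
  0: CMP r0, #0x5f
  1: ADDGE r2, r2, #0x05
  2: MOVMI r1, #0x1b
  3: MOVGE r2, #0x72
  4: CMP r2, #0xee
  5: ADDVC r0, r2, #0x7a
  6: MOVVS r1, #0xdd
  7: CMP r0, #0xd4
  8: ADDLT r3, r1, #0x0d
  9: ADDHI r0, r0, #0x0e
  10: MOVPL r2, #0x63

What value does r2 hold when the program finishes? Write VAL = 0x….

VAL = 0x16

0: ✓ CMP  NZCV=0011
1: · ADDGE
2: · MOVMI
3: · MOVGE
4: ✓ CMP  NZCV=0000
5: ✓ ADDVC  r0←0x90
6: · MOVVS
7: ✓ CMP  NZCV=1000
8: ✓ ADDLT  r3←0x1e
9: · ADDHI
10: · MOVPL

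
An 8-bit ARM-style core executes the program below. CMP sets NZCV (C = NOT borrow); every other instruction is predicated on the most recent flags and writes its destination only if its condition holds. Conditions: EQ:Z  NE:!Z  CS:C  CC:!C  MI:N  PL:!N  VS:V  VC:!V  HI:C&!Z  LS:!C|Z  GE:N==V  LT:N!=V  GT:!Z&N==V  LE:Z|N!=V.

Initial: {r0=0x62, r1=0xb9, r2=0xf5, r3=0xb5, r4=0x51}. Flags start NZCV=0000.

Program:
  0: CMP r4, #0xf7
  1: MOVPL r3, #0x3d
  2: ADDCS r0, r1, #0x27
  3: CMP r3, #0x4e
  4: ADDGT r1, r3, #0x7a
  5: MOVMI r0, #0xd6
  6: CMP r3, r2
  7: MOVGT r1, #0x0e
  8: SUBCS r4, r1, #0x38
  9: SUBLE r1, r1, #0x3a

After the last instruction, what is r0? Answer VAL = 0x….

0: ✓ CMP  NZCV=0000
1: ✓ MOVPL  r3←0x3d
2: · ADDCS
3: ✓ CMP  NZCV=1000
4: · ADDGT
5: ✓ MOVMI  r0←0xd6
6: ✓ CMP  NZCV=0000
7: ✓ MOVGT  r1←0x0e
8: · SUBCS
9: · SUBLE

VAL = 0xd6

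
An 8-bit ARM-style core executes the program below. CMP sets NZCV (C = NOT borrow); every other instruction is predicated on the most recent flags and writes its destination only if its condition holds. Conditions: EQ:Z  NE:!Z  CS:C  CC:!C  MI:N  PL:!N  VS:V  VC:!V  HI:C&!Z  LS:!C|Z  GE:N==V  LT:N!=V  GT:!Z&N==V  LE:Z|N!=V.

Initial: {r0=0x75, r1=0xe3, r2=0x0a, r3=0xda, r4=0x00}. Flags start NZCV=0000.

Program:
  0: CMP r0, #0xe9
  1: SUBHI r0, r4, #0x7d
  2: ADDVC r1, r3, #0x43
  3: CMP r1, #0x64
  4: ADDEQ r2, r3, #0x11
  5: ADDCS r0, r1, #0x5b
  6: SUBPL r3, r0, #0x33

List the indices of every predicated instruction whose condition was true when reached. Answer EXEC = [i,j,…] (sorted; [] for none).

[0] flags=1001 → (cmp)
[1] flags=1001 HI?F → skip
[2] flags=1001 VC?F → skip
[3] flags=0011 → (cmp)
[4] flags=0011 EQ?F → skip
[5] flags=0011 CS?T → r0=0x3e
[6] flags=0011 PL?T → r3=0x0b

EXEC = [5,6]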